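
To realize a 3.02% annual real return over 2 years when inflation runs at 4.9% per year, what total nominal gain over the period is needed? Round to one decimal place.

16.8%

Required annual nominal rate: (1+3.02%)(1+4.9%) − 1 = 8.06798%.
Cumulative over 2 years: (1 + 0.0806798)^2 − 1 ≈ 0.16787.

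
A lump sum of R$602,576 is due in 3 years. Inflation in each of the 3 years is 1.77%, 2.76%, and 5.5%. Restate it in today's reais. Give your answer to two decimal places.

Price-level factor over 3 years: 1.0177 × 1.0276 × 1.055 = 1.1033068886.
Purchasing power today: R$602,576 divided by that factor.

R$546,154.48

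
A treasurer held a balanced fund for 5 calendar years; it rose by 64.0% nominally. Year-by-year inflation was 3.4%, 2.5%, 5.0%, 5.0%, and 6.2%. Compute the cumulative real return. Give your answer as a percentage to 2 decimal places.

32.16%

Cumulative inflation factor: 1.034 × 1.025 × 1.050 × 1.050 × 1.062 ≈ 1.24093.
Nominal growth factor: 1.64000. Real growth factor = 1.64000 / 1.24093 ≈ 1.32159.
Total real return ≈ 32.1589%.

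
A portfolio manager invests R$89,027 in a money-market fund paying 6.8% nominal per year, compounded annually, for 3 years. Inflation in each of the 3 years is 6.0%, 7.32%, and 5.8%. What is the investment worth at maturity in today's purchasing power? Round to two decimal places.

Nominal value at maturity: R$89,027 × (1 + 6.8%)^3 ≈ R$108,451.48.
Price-level factor over 3 years: 1.060 × 1.0732 × 1.058 = 1.203572336.
Dividing the nominal maturity value by the price-level factor gives the value in today's money.

R$90,107.99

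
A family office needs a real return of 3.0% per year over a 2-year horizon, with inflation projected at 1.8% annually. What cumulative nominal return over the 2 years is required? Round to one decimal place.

Required annual nominal rate: (1+3.0%)(1+1.8%) − 1 = 4.854%.
Cumulative over 2 years: (1 + 0.04854)^2 − 1 ≈ 0.09944.

9.9%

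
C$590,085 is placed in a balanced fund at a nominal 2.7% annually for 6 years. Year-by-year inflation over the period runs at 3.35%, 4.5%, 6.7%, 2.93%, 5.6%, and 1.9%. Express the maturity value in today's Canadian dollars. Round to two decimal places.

C$542,457.82

Nominal value at maturity: C$590,085 × (1 + 2.7%)^6 ≈ C$692,368.40.
Price-level factor over 6 years: 1.0335 × 1.045 × 1.067 × 1.0293 × 1.056 × 1.019 ≈ 1.2763543587.
The maturity value deflated by that factor is the answer in today's purchasing power.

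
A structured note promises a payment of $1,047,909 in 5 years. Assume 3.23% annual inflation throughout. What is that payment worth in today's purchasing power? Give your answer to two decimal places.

$893,910.28

Price-level factor over 5 years: (1 + 3.23%)^5 ≈ 1.1722753601.
Purchasing power today: $1,047,909 divided by that factor.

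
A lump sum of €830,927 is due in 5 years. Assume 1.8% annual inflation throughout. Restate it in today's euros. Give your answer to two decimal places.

Price-level factor over 5 years: (1 + 1.8%)^5 ≈ 1.0932988468.
Purchasing power today: €830,927 divided by that factor.

€760,018.18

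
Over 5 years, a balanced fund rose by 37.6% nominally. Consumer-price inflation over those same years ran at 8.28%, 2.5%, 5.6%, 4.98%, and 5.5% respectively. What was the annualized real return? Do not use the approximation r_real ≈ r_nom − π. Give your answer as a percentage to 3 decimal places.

1.173%

Cumulative inflation factor: 1.0828 × 1.025 × 1.056 × 1.0498 × 1.055 ≈ 1.29806.
Nominal growth factor: 1.37600. Real growth factor = 1.37600 / 1.29806 ≈ 1.06004.
Annualized: 1.06004^(1/5) − 1 ≈ 0.01173.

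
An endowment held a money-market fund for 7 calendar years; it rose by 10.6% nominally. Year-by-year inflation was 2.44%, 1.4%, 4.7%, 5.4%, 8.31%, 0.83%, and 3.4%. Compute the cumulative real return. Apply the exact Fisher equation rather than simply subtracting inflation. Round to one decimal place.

-14.6%

Cumulative inflation factor: 1.0244 × 1.014 × 1.047 × 1.054 × 1.0831 × 1.0083 × 1.034 ≈ 1.29442.
Nominal growth factor: 1.10600. Real growth factor = 1.10600 / 1.29442 ≈ 0.85444.
Total real return ≈ -14.5560%.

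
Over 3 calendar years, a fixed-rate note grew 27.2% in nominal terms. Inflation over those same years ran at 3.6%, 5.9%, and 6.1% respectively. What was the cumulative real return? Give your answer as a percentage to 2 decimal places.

Cumulative inflation factor: 1.036 × 1.059 × 1.061 ≈ 1.16405.
Nominal growth factor: 1.27200. Real growth factor = 1.27200 / 1.16405 ≈ 1.09274.
Total real return ≈ 9.2738%.

9.27%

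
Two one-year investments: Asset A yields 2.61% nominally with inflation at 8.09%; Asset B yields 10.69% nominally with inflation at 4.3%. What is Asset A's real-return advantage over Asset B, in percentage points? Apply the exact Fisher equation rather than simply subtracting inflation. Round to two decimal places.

Asset A real return: 1.0261/1.0809 − 1 = -5.070%.
Asset B real return: 1.1069/1.043 − 1 = 6.127%.
Difference: -5.070 − 6.127 = -11.197 pp.

-11.20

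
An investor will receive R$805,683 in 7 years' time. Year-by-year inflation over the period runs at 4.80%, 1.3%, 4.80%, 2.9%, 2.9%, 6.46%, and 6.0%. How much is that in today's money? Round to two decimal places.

R$606,050.92

Price-level factor over 7 years: 1.0480 × 1.013 × 1.0480 × 1.029 × 1.029 × 1.0646 × 1.060 ≈ 1.3293982027.
Purchasing power today: R$805,683 divided by that factor.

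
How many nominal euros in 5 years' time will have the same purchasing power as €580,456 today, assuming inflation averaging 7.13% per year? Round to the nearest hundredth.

€819,077.19

Cumulative price-level factor: (1+7.13%)^5 ≈ 1.4110926332.
The nominal amount required is €580,456 scaled up by that factor.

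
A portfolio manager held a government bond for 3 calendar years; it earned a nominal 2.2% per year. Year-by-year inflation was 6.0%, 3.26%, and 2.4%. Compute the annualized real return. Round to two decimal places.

-1.61%

Cumulative inflation factor: 1.060 × 1.0326 × 1.024 ≈ 1.12083.
Nominal growth factor: 1.06746. Real growth factor = 1.06746 / 1.12083 ≈ 0.95239.
Annualized: 0.95239^(1/3) − 1 ≈ -0.01613.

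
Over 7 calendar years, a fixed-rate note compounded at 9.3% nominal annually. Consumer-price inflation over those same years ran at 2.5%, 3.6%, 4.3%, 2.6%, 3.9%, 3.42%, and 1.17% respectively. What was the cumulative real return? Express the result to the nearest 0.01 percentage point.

50.85%

Cumulative inflation factor: 1.025 × 1.036 × 1.043 × 1.026 × 1.039 × 1.0342 × 1.0117 ≈ 1.23534.
Nominal growth factor: 1.86355. Real growth factor = 1.86355 / 1.23534 ≈ 1.50853.
Total real return ≈ 50.8530%.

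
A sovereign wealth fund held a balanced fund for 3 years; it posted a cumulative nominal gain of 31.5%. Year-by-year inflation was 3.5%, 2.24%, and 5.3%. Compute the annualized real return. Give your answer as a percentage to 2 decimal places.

5.68%

Cumulative inflation factor: 1.035 × 1.0224 × 1.053 ≈ 1.11427.
Nominal growth factor: 1.31500. Real growth factor = 1.31500 / 1.11427 ≈ 1.18015.
Annualized: 1.18015^(1/3) − 1 ≈ 0.05677.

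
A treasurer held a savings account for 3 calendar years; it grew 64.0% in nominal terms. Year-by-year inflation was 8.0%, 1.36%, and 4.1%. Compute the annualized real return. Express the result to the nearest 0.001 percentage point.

Cumulative inflation factor: 1.080 × 1.0136 × 1.041 ≈ 1.13957.
Nominal growth factor: 1.64000. Real growth factor = 1.64000 / 1.13957 ≈ 1.43914.
Annualized: 1.43914^(1/3) − 1 ≈ 0.12902.

12.902%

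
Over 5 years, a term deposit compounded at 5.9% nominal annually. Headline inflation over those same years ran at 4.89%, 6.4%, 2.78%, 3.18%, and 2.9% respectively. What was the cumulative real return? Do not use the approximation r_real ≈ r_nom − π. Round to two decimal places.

9.37%

Cumulative inflation factor: 1.0489 × 1.064 × 1.0278 × 1.0318 × 1.029 ≈ 1.21785.
Nominal growth factor: 1.33193. Real growth factor = 1.33193 / 1.21785 ≈ 1.09367.
Total real return ≈ 9.3666%.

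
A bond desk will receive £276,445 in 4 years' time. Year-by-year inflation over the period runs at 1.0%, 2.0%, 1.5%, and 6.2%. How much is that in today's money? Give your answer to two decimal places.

Price-level factor over 4 years: 1.010 × 1.020 × 1.015 × 1.062 = 1.110483486.
Purchasing power today: £276,445 divided by that factor.

£248,941.12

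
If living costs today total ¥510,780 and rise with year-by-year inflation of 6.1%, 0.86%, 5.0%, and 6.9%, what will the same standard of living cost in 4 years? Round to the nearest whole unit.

Cumulative price-level factor: 1.061 × 1.0086 × 1.050 × 1.069 ≈ 1.2011613573.
The nominal amount required is ¥510,780 scaled up by that factor.

¥613,529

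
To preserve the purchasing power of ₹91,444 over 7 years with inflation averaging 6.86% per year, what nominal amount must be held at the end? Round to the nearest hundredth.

Cumulative price-level factor: (1+6.86%)^7 ≈ 1.5911319223.
The nominal amount required is ₹91,444 scaled up by that factor.

₹145,499.47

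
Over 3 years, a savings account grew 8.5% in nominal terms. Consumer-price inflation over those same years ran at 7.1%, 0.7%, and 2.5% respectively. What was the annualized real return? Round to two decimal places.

Cumulative inflation factor: 1.071 × 1.007 × 1.025 ≈ 1.10546.
Nominal growth factor: 1.08500. Real growth factor = 1.08500 / 1.10546 ≈ 0.98149.
Annualized: 0.98149^(1/3) − 1 ≈ -0.00621.

-0.62%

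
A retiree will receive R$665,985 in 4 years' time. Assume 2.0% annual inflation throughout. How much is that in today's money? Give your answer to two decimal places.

Price-level factor over 4 years: (1 + 2.0%)^4 = 1.08243216.
Purchasing power today: R$665,985 divided by that factor.

R$615,267.20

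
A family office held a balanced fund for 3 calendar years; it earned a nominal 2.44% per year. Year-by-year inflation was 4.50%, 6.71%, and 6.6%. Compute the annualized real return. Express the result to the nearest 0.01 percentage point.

-3.30%

Cumulative inflation factor: 1.0450 × 1.0671 × 1.066 ≈ 1.18872.
Nominal growth factor: 1.07500. Real growth factor = 1.07500 / 1.18872 ≈ 0.90434.
Annualized: 0.90434^(1/3) − 1 ≈ -0.03296.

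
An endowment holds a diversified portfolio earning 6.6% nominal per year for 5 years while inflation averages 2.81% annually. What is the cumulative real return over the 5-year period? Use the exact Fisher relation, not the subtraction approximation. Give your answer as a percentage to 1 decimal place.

The annual real rate is (1+6.6%)/(1+2.81%) − 1 = 3.6864%.
Compounded over 5 years: (1 + 0.036864)^5 − 1 ≈ 0.19842.

19.8%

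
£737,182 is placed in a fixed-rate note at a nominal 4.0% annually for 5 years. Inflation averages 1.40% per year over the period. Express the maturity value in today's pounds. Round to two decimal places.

Nominal value at maturity: £737,182 × (1 + 4.0%)^5 ≈ £896,894.62.
Price-level factor over 5 years: (1 + 1.40%)^5 ≈ 1.0719876326.
Dividing the nominal maturity value by the price-level factor gives the value in today's money.

£836,665.08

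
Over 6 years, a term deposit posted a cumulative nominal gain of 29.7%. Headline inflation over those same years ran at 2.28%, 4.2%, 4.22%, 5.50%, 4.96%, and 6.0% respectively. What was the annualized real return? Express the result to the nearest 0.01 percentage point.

Cumulative inflation factor: 1.0228 × 1.042 × 1.0422 × 1.0550 × 1.0496 × 1.060 ≈ 1.30374.
Nominal growth factor: 1.29700. Real growth factor = 1.29700 / 1.30374 ≈ 0.99483.
Annualized: 0.99483^(1/6) − 1 ≈ -0.00086.

-0.09%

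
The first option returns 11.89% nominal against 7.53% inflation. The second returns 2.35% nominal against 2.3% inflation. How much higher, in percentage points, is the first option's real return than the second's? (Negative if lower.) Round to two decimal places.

The first option real return: 1.1189/1.0753 − 1 = 4.055%.
The second real return: 1.0235/1.023 − 1 = 0.049%.
Difference: 4.055 − 0.049 = 4.006 pp.

4.01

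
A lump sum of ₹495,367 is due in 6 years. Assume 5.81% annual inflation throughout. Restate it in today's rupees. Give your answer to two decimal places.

Price-level factor over 6 years: (1 + 5.81%)^6 ≈ 1.4033315406.
Purchasing power today: ₹495,367 divided by that factor.

₹352,993.56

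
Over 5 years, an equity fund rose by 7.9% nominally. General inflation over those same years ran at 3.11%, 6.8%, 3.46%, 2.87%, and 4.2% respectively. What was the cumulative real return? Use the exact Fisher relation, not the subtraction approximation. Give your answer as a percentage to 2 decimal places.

-11.65%

Cumulative inflation factor: 1.0311 × 1.068 × 1.0346 × 1.0287 × 1.042 ≈ 1.22124.
Nominal growth factor: 1.07900. Real growth factor = 1.07900 / 1.22124 ≈ 0.88353.
Total real return ≈ -11.6472%.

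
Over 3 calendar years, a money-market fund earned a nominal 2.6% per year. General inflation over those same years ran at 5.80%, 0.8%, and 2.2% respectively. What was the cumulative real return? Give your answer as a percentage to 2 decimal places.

-0.91%

Cumulative inflation factor: 1.0580 × 1.008 × 1.022 ≈ 1.08993.
Nominal growth factor: 1.08005. Real growth factor = 1.08005 / 1.08993 ≈ 0.99093.
Total real return ≈ -0.9065%.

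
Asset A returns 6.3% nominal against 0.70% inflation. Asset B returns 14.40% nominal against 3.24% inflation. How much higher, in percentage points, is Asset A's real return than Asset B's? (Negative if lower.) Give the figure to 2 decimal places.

Asset A real return: 1.063/1.0070 − 1 = 5.561%.
Asset B real return: 1.1440/1.0324 − 1 = 10.810%.
Difference: 5.561 − 10.810 = -5.249 pp.

-5.25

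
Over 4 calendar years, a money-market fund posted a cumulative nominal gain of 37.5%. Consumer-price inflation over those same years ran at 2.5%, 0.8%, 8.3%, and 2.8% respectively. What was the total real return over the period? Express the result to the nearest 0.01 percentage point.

19.54%

Cumulative inflation factor: 1.025 × 1.008 × 1.083 × 1.028 ≈ 1.15029.
Nominal growth factor: 1.37500. Real growth factor = 1.37500 / 1.15029 ≈ 1.19535.
Total real return ≈ 19.5355%.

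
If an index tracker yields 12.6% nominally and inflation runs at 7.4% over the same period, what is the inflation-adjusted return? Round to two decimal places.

4.84%

Real return via the Fisher equation: (1 + 12.6%)/(1 + 7.4%) − 1 = 1.126/1.074 − 1 ≈ 0.04842.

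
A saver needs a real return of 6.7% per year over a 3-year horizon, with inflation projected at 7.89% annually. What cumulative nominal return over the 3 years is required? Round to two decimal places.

52.56%

Required annual nominal rate: (1+6.7%)(1+7.89%) − 1 = 15.11863%.
Cumulative over 3 years: (1 + 0.1511863)^3 − 1 ≈ 0.52559.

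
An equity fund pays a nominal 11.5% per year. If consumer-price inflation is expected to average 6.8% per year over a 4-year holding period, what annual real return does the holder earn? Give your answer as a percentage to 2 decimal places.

With constant rates the annual real return is the same each year: (1+11.5%)/(1+6.8%) − 1 = 0.04401.

4.40%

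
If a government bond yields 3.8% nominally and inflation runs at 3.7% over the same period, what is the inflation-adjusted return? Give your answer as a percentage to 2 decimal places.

Real return via the Fisher equation: (1 + 3.8%)/(1 + 3.7%) − 1 = 1.038/1.037 − 1 ≈ 0.00096.

0.10%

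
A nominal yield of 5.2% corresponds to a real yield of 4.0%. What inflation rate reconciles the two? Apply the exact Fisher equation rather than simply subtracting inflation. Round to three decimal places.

From (1+r_nom) = (1+r_real)(1+π), we get 1+π = (1 + 5.2%)/(1 + 4.0%) = 1.052/1.040 ≈ 1.01154.
So π ≈ 1.1538%.

1.154%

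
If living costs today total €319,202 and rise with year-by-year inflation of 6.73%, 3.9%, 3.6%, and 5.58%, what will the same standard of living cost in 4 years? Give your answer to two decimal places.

Cumulative price-level factor: 1.0673 × 1.039 × 1.036 × 1.0558 ≈ 1.2129515954.
Multiplying €319,202 by the price-level factor gives the future nominal sum.

€387,176.58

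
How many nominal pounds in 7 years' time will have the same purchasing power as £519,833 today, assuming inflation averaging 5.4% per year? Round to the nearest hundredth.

Cumulative price-level factor: (1+5.4%)^7 ≈ 1.4450546643.
Multiplying £519,833 by the price-level factor gives the future nominal sum.

£751,187.10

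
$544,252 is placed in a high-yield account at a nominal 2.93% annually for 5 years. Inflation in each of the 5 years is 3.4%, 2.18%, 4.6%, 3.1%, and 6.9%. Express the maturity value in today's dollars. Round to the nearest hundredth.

$516,244.46

Nominal value at maturity: $544,252 × (1 + 2.93%)^5 ≈ $628,796.18.
Price-level factor over 5 years: 1.034 × 1.0218 × 1.046 × 1.031 × 1.069 ≈ 1.2180202037.
Dividing the nominal maturity value by the price-level factor gives the value in today's money.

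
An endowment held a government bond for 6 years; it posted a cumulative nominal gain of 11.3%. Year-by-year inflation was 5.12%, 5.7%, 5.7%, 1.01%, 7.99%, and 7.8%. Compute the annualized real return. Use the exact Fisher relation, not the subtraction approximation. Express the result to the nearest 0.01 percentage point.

Cumulative inflation factor: 1.0512 × 1.057 × 1.057 × 1.0101 × 1.0799 × 1.078 ≈ 1.38103.
Nominal growth factor: 1.11300. Real growth factor = 1.11300 / 1.38103 ≈ 0.80592.
Annualized: 0.80592^(1/6) − 1 ≈ -0.03532.

-3.53%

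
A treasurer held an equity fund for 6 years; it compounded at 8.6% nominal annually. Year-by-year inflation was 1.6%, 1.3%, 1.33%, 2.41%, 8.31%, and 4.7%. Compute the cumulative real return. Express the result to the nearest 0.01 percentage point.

35.45%

Cumulative inflation factor: 1.016 × 1.013 × 1.0133 × 1.0241 × 1.0831 × 1.047 ≈ 1.21115.
Nominal growth factor: 1.64051. Real growth factor = 1.64051 / 1.21115 ≈ 1.35450.
Total real return ≈ 35.4504%.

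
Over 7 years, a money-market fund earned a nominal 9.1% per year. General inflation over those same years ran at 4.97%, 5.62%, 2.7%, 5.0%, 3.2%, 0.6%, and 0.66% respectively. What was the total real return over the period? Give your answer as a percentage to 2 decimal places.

47.25%

Cumulative inflation factor: 1.0497 × 1.0562 × 1.027 × 1.050 × 1.032 × 1.006 × 1.0066 ≈ 1.24941.
Nominal growth factor: 1.83981. Real growth factor = 1.83981 / 1.24941 ≈ 1.47254.
Total real return ≈ 47.2542%.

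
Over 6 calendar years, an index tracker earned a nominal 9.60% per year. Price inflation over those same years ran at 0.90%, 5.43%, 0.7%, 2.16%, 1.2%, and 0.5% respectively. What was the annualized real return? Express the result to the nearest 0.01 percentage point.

Cumulative inflation factor: 1.0090 × 1.0543 × 1.007 × 1.0216 × 1.012 × 1.005 ≈ 1.11304.
Nominal growth factor: 1.73326. Real growth factor = 1.73326 / 1.11304 ≈ 1.55722.
Annualized: 1.55722^(1/6) − 1 ≈ 0.07661.

7.66%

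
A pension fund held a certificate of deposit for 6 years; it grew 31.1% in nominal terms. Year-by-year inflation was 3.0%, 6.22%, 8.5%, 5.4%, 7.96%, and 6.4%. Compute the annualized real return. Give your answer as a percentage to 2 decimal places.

-1.52%

Cumulative inflation factor: 1.030 × 1.0622 × 1.085 × 1.054 × 1.0796 × 1.064 ≈ 1.43720.
Nominal growth factor: 1.31100. Real growth factor = 1.31100 / 1.43720 ≈ 0.91219.
Annualized: 0.91219^(1/6) − 1 ≈ -0.01520.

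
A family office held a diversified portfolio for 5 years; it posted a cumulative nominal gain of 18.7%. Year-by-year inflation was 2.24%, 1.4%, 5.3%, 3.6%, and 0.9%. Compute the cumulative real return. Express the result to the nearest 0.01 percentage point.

Cumulative inflation factor: 1.0224 × 1.014 × 1.053 × 1.036 × 1.009 ≈ 1.14114.
Nominal growth factor: 1.18700. Real growth factor = 1.18700 / 1.14114 ≈ 1.04019.
Total real return ≈ 4.0190%.

4.02%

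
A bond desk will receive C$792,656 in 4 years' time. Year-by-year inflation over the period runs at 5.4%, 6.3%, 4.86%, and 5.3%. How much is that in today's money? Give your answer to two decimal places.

C$640,726.45

Price-level factor over 4 years: 1.054 × 1.063 × 1.0486 × 1.053 ≈ 1.2371207747.
Purchasing power today: C$792,656 divided by that factor.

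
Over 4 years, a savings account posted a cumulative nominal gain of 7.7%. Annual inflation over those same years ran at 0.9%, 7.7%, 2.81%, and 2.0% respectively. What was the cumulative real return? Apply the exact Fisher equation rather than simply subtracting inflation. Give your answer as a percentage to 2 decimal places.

-5.49%

Cumulative inflation factor: 1.009 × 1.077 × 1.0281 × 1.020 ≈ 1.13957.
Nominal growth factor: 1.07700. Real growth factor = 1.07700 / 1.13957 ≈ 0.94509.
Total real return ≈ -5.4910%.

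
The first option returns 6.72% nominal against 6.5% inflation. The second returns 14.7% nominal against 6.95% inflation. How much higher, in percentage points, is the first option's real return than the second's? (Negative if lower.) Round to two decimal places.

The first option real return: 1.0672/1.065 − 1 = 0.207%.
The second real return: 1.147/1.0695 − 1 = 7.246%.
Difference: 0.207 − 7.246 = -7.039 pp.

-7.04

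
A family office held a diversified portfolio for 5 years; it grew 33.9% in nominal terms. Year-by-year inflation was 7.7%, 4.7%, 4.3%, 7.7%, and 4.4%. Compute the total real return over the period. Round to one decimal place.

Cumulative inflation factor: 1.077 × 1.047 × 1.043 × 1.077 × 1.044 ≈ 1.32240.
Nominal growth factor: 1.33900. Real growth factor = 1.33900 / 1.32240 ≈ 1.01255.
Total real return ≈ 1.2553%.

1.3%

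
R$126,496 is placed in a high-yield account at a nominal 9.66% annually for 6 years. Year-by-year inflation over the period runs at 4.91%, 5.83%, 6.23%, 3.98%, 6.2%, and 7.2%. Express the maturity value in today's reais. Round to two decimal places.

Nominal value at maturity: R$126,496 × (1 + 9.66%)^6 ≈ R$219,971.41.
Price-level factor over 6 years: 1.0491 × 1.0583 × 1.0623 × 1.0398 × 1.062 × 1.072 ≈ 1.3961818238.
The maturity value deflated by that factor is the answer in today's purchasing power.

R$157,552.12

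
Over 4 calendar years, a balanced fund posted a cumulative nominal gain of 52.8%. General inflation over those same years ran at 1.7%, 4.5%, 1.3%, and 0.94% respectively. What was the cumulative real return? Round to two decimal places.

Cumulative inflation factor: 1.017 × 1.045 × 1.013 × 1.0094 ≈ 1.08670.
Nominal growth factor: 1.52800. Real growth factor = 1.52800 / 1.08670 ≈ 1.40609.
Total real return ≈ 40.6091%.

40.61%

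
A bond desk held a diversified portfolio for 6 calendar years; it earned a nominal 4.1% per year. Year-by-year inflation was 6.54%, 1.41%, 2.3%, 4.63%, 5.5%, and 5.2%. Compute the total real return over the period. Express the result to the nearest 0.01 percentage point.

-0.85%

Cumulative inflation factor: 1.0654 × 1.0141 × 1.023 × 1.0463 × 1.055 × 1.052 ≈ 1.28349.
Nominal growth factor: 1.27264. Real growth factor = 1.27264 / 1.28349 ≈ 0.99154.
Total real return ≈ -0.8459%.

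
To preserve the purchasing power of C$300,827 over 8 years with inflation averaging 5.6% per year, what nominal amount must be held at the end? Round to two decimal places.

Cumulative price-level factor: (1+5.6%)^8 ≈ 1.5463626292.
The nominal amount required is C$300,827 scaled up by that factor.

C$465,187.63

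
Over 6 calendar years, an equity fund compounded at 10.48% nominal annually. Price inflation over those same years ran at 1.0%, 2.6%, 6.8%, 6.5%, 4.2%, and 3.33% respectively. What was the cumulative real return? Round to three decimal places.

43.291%

Cumulative inflation factor: 1.010 × 1.026 × 1.068 × 1.065 × 1.042 × 1.0333 ≈ 1.26906.
Nominal growth factor: 1.81845. Real growth factor = 1.81845 / 1.26906 ≈ 1.43291.
Total real return ≈ 43.2908%.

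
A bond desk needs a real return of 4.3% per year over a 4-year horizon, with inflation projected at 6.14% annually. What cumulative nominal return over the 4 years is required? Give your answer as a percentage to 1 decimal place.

50.2%

Required annual nominal rate: (1+4.3%)(1+6.14%) − 1 = 10.70402%.
Cumulative over 4 years: (1 + 0.1070402)^4 − 1 ≈ 0.50194.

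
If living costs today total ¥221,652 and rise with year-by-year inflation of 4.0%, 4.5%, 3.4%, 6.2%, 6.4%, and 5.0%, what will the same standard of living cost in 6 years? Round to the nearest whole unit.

Cumulative price-level factor: 1.040 × 1.045 × 1.034 × 1.062 × 1.064 × 1.050 ≈ 1.3332930408.
The nominal amount required is ¥221,652 scaled up by that factor.

¥295,527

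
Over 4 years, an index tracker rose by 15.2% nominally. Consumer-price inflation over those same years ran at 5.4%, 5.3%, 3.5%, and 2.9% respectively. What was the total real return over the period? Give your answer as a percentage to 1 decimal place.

-2.5%

Cumulative inflation factor: 1.054 × 1.053 × 1.035 × 1.029 ≈ 1.18202.
Nominal growth factor: 1.15200. Real growth factor = 1.15200 / 1.18202 ≈ 0.97460.
Total real return ≈ -2.5397%.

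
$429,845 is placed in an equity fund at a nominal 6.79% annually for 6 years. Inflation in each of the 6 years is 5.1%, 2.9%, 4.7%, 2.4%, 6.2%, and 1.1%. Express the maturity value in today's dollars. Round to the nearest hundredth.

Nominal value at maturity: $429,845 × (1 + 6.79%)^6 ≈ $637,522.33.
Price-level factor over 6 years: 1.051 × 1.029 × 1.047 × 1.024 × 1.062 × 1.011 ≈ 1.2449170113.
Dividing the nominal maturity value by the price-level factor gives the value in today's money.

$512,100.26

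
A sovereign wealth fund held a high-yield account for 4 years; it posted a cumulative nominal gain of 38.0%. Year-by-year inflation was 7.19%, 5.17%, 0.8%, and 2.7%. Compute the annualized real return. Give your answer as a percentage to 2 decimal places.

4.28%

Cumulative inflation factor: 1.0719 × 1.0517 × 1.008 × 1.027 ≈ 1.16702.
Nominal growth factor: 1.38000. Real growth factor = 1.38000 / 1.16702 ≈ 1.18250.
Annualized: 1.18250^(1/4) − 1 ≈ 0.04280.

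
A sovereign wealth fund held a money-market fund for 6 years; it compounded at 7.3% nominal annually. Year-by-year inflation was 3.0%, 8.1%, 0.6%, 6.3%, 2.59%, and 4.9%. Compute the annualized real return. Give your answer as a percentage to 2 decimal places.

2.96%

Cumulative inflation factor: 1.030 × 1.081 × 1.006 × 1.063 × 1.0259 × 1.049 ≈ 1.28137.
Nominal growth factor: 1.52615. Real growth factor = 1.52615 / 1.28137 ≈ 1.19103.
Annualized: 1.19103^(1/6) − 1 ≈ 0.02957.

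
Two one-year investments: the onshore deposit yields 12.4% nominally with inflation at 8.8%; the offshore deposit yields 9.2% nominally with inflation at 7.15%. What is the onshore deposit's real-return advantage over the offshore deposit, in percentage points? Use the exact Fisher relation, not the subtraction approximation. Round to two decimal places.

The onshore deposit real return: 1.124/1.088 − 1 = 3.309%.
The offshore deposit real return: 1.092/1.0715 − 1 = 1.913%.
Difference: 3.309 − 1.913 = 1.396 pp.

1.40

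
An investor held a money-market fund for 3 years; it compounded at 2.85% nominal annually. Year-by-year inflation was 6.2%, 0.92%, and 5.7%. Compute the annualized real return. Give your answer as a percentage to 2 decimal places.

-1.34%

Cumulative inflation factor: 1.062 × 1.0092 × 1.057 ≈ 1.13286.
Nominal growth factor: 1.08796. Real growth factor = 1.08796 / 1.13286 ≈ 0.96036.
Annualized: 0.96036^(1/3) − 1 ≈ -0.01339.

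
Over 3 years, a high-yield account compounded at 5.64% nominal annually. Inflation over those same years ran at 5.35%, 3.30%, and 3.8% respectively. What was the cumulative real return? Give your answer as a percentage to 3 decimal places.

Cumulative inflation factor: 1.0535 × 1.0330 × 1.038 ≈ 1.12962.
Nominal growth factor: 1.17892. Real growth factor = 1.17892 / 1.12962 ≈ 1.04365.
Total real return ≈ 4.3645%.

4.365%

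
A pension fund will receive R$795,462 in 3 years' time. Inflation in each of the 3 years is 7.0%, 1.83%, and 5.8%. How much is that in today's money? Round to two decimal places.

Price-level factor over 3 years: 1.070 × 1.0183 × 1.058 = 1.152776698.
Purchasing power today: R$795,462 divided by that factor.

R$690,039.97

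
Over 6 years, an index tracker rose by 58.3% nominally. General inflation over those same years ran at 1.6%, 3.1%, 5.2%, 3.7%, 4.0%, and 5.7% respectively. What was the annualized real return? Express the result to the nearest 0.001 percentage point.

3.929%

Cumulative inflation factor: 1.016 × 1.031 × 1.052 × 1.037 × 1.040 × 1.057 ≈ 1.25619.
Nominal growth factor: 1.58300. Real growth factor = 1.58300 / 1.25619 ≈ 1.26016.
Annualized: 1.26016^(1/6) − 1 ≈ 0.03929.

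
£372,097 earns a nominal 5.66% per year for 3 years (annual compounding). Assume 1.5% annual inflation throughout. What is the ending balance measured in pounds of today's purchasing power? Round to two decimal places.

Nominal value at maturity: £372,097 × (1 + 5.66%)^3 ≈ £438,922.64.
Price-level factor over 3 years: (1 + 1.5%)^3 = 1.045678375.
The maturity value deflated by that factor is the answer in today's purchasing power.

£419,749.18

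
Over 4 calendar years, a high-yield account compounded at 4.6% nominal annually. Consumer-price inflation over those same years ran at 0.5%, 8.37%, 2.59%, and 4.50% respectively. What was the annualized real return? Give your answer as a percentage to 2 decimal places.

Cumulative inflation factor: 1.005 × 1.0837 × 1.0259 × 1.0450 ≈ 1.16761.
Nominal growth factor: 1.19709. Real growth factor = 1.19709 / 1.16761 ≈ 1.02525.
Annualized: 1.02525^(1/4) − 1 ≈ 0.00625.

0.63%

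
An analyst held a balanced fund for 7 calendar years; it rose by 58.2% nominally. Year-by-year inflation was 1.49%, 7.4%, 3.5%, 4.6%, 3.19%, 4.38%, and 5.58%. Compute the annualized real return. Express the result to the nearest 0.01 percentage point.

2.38%

Cumulative inflation factor: 1.0149 × 1.074 × 1.035 × 1.046 × 1.0319 × 1.0438 × 1.0558 ≈ 1.34195.
Nominal growth factor: 1.58200. Real growth factor = 1.58200 / 1.34195 ≈ 1.17888.
Annualized: 1.17888^(1/7) − 1 ≈ 0.02379.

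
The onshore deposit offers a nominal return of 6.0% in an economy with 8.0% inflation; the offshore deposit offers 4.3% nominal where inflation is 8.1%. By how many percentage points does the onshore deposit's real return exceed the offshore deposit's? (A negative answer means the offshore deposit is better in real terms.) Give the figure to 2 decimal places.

1.66

The onshore deposit real return: 1.060/1.080 − 1 = -1.852%.
The offshore deposit real return: 1.043/1.081 − 1 = -3.515%.
Difference: -1.852 − (-3.515) = 1.663 pp.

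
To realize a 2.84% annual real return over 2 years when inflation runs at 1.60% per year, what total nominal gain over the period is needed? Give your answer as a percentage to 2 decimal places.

9.17%

Required annual nominal rate: (1+2.84%)(1+1.60%) − 1 = 4.48544%.
Cumulative over 2 years: (1 + 0.0448544)^2 − 1 ≈ 0.09172.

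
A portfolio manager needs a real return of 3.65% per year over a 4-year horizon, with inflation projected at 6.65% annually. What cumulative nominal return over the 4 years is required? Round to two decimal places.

Required annual nominal rate: (1+3.65%)(1+6.65%) − 1 = 10.542725%.
Cumulative over 4 years: (1 + 0.10542725)^4 − 1 ≈ 0.49321.

49.32%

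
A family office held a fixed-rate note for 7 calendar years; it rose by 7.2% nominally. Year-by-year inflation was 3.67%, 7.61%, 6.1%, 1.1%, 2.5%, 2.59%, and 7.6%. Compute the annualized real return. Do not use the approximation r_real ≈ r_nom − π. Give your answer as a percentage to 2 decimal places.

Cumulative inflation factor: 1.0367 × 1.0761 × 1.061 × 1.011 × 1.025 × 1.0259 × 1.076 ≈ 1.35398.
Nominal growth factor: 1.07200. Real growth factor = 1.07200 / 1.35398 ≈ 0.79174.
Annualized: 0.79174^(1/7) − 1 ≈ -0.03281.

-3.28%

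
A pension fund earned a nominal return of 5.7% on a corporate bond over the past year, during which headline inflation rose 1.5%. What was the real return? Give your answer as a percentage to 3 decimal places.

Real return via the Fisher equation: (1 + 5.7%)/(1 + 1.5%) − 1 = 1.057/1.015 − 1 ≈ 0.04138.

4.138%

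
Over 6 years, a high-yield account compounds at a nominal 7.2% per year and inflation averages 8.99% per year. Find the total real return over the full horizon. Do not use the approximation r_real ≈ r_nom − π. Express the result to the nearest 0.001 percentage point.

-9.458%

The annual real rate is (1+7.2%)/(1+8.99%) − 1 = -1.6424%.
Compounded over 6 years: (1 + -0.016424)^6 − 1 ≈ -0.09458.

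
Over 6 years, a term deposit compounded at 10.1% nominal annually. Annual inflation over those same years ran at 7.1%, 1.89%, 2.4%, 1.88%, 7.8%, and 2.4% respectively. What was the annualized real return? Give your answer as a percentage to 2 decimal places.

5.99%

Cumulative inflation factor: 1.071 × 1.0189 × 1.024 × 1.0188 × 1.078 × 1.024 ≈ 1.25669.
Nominal growth factor: 1.78125. Real growth factor = 1.78125 / 1.25669 ≈ 1.41741.
Annualized: 1.41741^(1/6) − 1 ≈ 0.05986.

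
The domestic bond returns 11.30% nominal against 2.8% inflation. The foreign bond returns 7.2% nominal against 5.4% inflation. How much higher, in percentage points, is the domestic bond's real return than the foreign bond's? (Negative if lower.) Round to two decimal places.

6.56

The domestic bond real return: 1.1130/1.028 − 1 = 8.268%.
The foreign bond real return: 1.072/1.054 − 1 = 1.708%.
Difference: 8.268 − 1.708 = 6.560 pp.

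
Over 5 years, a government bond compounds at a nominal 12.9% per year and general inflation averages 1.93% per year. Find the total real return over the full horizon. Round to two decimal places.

The annual real rate is (1+12.9%)/(1+1.93%) − 1 = 10.7623%.
Compounded over 5 years: (1 + 0.107623)^5 − 1 ≈ 0.66709.

66.71%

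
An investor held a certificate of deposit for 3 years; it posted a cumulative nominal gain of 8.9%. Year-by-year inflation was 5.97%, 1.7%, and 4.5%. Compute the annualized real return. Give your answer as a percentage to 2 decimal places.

-1.11%

Cumulative inflation factor: 1.0597 × 1.017 × 1.045 ≈ 1.12621.
Nominal growth factor: 1.08900. Real growth factor = 1.08900 / 1.12621 ≈ 0.96696.
Annualized: 0.96696^(1/3) − 1 ≈ -0.01114.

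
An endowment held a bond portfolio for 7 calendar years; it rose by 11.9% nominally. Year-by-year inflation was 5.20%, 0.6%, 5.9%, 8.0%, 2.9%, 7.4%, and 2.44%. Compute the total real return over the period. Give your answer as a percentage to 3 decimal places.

-18.340%

Cumulative inflation factor: 1.0520 × 1.006 × 1.059 × 1.080 × 1.029 × 1.074 × 1.0244 ≈ 1.37032.
Nominal growth factor: 1.11900. Real growth factor = 1.11900 / 1.37032 ≈ 0.81660.
Total real return ≈ -18.3404%.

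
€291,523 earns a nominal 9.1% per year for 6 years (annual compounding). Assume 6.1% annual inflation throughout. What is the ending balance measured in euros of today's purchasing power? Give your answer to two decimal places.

Nominal value at maturity: €291,523 × (1 + 9.1%)^6 ≈ €491,610.70.
Price-level factor over 6 years: (1 + 6.1%)^6 ≈ 1.4265674267.
The maturity value deflated by that factor is the answer in today's purchasing power.

€344,610.91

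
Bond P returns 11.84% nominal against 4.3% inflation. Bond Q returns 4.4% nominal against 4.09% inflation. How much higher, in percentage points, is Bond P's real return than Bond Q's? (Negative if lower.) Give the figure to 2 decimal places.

Bond P real return: 1.1184/1.043 − 1 = 7.229%.
Bond Q real return: 1.044/1.0409 − 1 = 0.298%.
Difference: 7.229 − 0.298 = 6.931 pp.

6.93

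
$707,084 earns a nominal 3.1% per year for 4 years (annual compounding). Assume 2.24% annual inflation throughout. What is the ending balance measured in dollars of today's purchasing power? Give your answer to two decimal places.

$731,176.64

Nominal value at maturity: $707,084 × (1 + 3.1%)^4 ≈ $798,924.37.
Price-level factor over 4 years: (1 + 2.24%)^4 ≈ 1.0926557695.
The maturity value deflated by that factor is the answer in today's purchasing power.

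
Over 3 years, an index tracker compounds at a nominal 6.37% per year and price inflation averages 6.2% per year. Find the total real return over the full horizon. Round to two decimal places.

The annual real rate is (1+6.37%)/(1+6.2%) − 1 = 0.1601%.
Compounded over 3 years: (1 + 0.001601)^3 − 1 ≈ 0.00481.

0.48%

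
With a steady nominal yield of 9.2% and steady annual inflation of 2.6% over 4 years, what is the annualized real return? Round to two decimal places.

With constant rates the annual real return is the same each year: (1+9.2%)/(1+2.6%) − 1 = 0.06433.

6.43%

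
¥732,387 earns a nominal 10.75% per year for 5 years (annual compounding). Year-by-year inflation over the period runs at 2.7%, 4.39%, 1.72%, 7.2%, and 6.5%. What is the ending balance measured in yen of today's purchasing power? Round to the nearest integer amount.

¥980,120

Nominal value at maturity: ¥732,387 × (1 + 10.75%)^5 ≈ ¥1,220,279.
Price-level factor over 5 years: 1.027 × 1.0439 × 1.0172 × 1.072 × 1.065 ≈ 1.2450307728.
Dividing the nominal maturity value by the price-level factor gives the value in today's money.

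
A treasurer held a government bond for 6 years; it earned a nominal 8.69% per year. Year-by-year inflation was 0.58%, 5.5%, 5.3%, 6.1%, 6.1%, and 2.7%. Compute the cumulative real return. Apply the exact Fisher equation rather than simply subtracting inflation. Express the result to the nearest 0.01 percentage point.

Cumulative inflation factor: 1.0058 × 1.055 × 1.053 × 1.061 × 1.061 × 1.027 ≈ 1.29180.
Nominal growth factor: 1.64868. Real growth factor = 1.64868 / 1.29180 ≈ 1.27627.
Total real return ≈ 27.6274%.

27.63%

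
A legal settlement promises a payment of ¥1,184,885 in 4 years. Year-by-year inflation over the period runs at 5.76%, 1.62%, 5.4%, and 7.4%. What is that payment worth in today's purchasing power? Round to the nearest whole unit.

Price-level factor over 4 years: 1.0576 × 1.0162 × 1.054 × 1.074 ≈ 1.2165935929.
Purchasing power today: ¥1,184,885 divided by that factor.

¥973,937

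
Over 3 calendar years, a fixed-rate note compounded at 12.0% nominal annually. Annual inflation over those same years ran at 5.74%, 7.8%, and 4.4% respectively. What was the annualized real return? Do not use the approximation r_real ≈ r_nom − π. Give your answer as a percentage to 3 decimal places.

5.689%

Cumulative inflation factor: 1.0574 × 1.078 × 1.044 ≈ 1.19003.
Nominal growth factor: 1.40493. Real growth factor = 1.40493 / 1.19003 ≈ 1.18058.
Annualized: 1.18058^(1/3) − 1 ≈ 0.05689.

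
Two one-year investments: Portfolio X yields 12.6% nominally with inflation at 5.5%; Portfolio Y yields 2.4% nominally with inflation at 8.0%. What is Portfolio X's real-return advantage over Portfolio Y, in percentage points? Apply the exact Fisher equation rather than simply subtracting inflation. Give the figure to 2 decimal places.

11.92

Portfolio X real return: 1.126/1.055 − 1 = 6.730%.
Portfolio Y real return: 1.024/1.080 − 1 = -5.185%.
Difference: 6.730 − (-5.185) = 11.915 pp.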